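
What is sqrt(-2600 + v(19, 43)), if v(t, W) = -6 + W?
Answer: I*sqrt(2563) ≈ 50.626*I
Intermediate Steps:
sqrt(-2600 + v(19, 43)) = sqrt(-2600 + (-6 + 43)) = sqrt(-2600 + 37) = sqrt(-2563) = I*sqrt(2563)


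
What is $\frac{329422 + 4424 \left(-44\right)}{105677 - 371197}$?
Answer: $- \frac{67383}{132760} \approx -0.50756$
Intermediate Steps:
$\frac{329422 + 4424 \left(-44\right)}{105677 - 371197} = \frac{329422 - 194656}{-265520} = 134766 \left(- \frac{1}{265520}\right) = - \frac{67383}{132760}$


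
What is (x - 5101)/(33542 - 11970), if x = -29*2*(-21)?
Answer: -3883/21572 ≈ -0.18000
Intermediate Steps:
x = 1218 (x = -58*(-21) = 1218)
(x - 5101)/(33542 - 11970) = (1218 - 5101)/(33542 - 11970) = -3883/21572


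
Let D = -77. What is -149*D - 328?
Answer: 11145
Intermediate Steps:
-149*D - 328 = -149*(-77) - 328 = 11473 - 328 = 11145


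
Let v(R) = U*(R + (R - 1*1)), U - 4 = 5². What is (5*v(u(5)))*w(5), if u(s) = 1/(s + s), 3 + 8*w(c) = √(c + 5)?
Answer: 87/2 - 29*√10/2 ≈ -2.3530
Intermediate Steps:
w(c) = -3/8 + √(5 + c)/8 (w(c) = -3/8 + √(c + 5)/8 = -3/8 + √(5 + c)/8)
U = 29 (U = 4 + 5² = 4 + 25 = 29)
u(s) = 1/(2*s)
v(R) = -29 + 58*R (v(R) = 29*(R + (R - 1*1)) = 29*(R + (R - 1)) = 29*(R + (-1 + R)) = 29*(-1 + 2*R) = -29 + 58*R)
(5*v(u(5)))*w(5) = (5*(-29 + 58*((½)/5)))*(-3/8 + √(5 + 5)/8) = (5*(-29 + 58*((½)*(⅕))))*(-3/8 + √10/8) = (5*(-29 + 58*(⅒)))*(-3/8 + √10/8) = (5*(-29 + 29/5))*(-3/8 + √10/8) = (5*(-116/5))*(-3/8 + √10/8) = -116*(-3/8 + √10/8) = 87/2 - 29*√10/2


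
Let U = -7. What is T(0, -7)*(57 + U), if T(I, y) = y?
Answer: -350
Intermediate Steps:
T(0, -7)*(57 + U) = -7*(57 - 7) = -7*50 = -350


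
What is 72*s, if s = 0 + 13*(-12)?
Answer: -11232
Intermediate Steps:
s = -156 (s = 0 - 156 = -156)
72*s = 72*(-156) = -11232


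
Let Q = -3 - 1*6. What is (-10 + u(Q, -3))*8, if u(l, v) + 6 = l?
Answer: -200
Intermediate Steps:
Q = -9 (Q = -3 - 6 = -9)
u(l, v) = -6 + l
(-10 + u(Q, -3))*8 = (-10 + (-6 - 9))*8 = (-10 - 15)*8 = -25*8 = -200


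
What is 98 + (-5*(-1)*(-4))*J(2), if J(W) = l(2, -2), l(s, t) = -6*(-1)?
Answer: -22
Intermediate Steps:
l(s, t) = 6 (l(s, t) = -1*(-6) = 6)
J(W) = 6
98 + (-5*(-1)*(-4))*J(2) = 98 + (-5*(-1)*(-4))*6 = 98 + (5*(-4))*6 = 98 - 20*6 = 98 - 120 = -22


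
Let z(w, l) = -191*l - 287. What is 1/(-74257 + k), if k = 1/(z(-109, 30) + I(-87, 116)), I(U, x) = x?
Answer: -5901/438190558 ≈ -1.3467e-5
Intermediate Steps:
z(w, l) = -287 - 191*l
k = -1/5901 (k = 1/((-287 - 191*30) + 116) = 1/((-287 - 5730) + 116) = 1/(-6017 + 116) = 1/(-5901) = -1/5901 ≈ -0.00016946)
1/(-74257 + k) = 1/(-74257 - 1/5901) = 1/(-438190558/5901) = -5901/438190558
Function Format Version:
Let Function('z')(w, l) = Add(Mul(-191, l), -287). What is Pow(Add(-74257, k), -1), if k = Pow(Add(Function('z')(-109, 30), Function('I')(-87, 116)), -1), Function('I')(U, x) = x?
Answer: Rational(-5901, 438190558) ≈ -1.3467e-5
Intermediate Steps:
Function('z')(w, l) = Add(-287, Mul(-191, l))
k = Rational(-1, 5901) (k = Pow(Add(Add(-287, Mul(-191, 30)), 116), -1) = Pow(Add(Add(-287, -5730), 116), -1) = Pow(Add(-6017, 116), -1) = Pow(-5901, -1) = Rational(-1, 5901) ≈ -0.00016946)
Pow(Add(-74257, k), -1) = Pow(Add(-74257, Rational(-1, 5901)), -1) = Pow(Rational(-438190558, 5901), -1) = Rational(-5901, 438190558)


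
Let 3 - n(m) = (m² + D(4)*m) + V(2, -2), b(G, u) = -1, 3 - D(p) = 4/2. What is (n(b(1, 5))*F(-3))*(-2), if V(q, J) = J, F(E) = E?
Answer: 30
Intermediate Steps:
D(p) = 1 (D(p) = 3 - 4/2 = 3 - 1*2 = 3 - 2 = 1)
n(m) = 5 - m - m² (n(m) = 3 - ((m² + 1*m) - 2) = 3 - ((m² + m) - 2) = 3 - ((m + m²) - 2) = 3 - (-2 + m + m²) = 3 + (2 - m - m²) = 5 - m - m²)
(n(b(1, 5))*F(-3))*(-2) = ((5 - 1*(-1) - 1*(-1)²)*(-3))*(-2) = ((5 + 1 - 1*1)*(-3))*(-2) = ((5 + 1 - 1)*(-3))*(-2) = (5*(-3))*(-2) = -15*(-2) = 30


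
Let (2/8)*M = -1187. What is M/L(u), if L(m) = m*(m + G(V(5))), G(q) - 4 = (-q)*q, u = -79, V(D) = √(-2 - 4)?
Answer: -4748/5451 ≈ -0.87103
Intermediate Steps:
M = -4748 (M = 4*(-1187) = -4748)
V(D) = I*√6 (V(D) = √(-6) = I*√6)
G(q) = 4 - q² (G(q) = 4 + (-q)*q = 4 - q²)
L(m) = m*(10 + m) (L(m) = m*(m + (4 - (I*√6)²)) = m*(m + (4 - 1*(-6))) = m*(m + (4 + 6)) = m*(m + 10) = m*(10 + m))
M/L(u) = -4748*(-1/(79*(10 - 79))) = -4748/((-79*(-69))) = -4748/5451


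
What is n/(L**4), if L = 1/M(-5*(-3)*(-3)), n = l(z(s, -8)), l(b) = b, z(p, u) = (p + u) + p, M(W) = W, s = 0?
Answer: -32805000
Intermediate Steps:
z(p, u) = u + 2*p
n = -8 (n = -8 + 2*0 = -8 + 0 = -8)
L = -1/45 (L = 1/(-5*(-3)*(-3)) = 1/(15*(-3)) = 1/(-45) = -1/45 ≈ -0.022222)
n/(L**4) = -8/((-1/45)**4) = -8/1/4100625 = -8*4100625 = -32805000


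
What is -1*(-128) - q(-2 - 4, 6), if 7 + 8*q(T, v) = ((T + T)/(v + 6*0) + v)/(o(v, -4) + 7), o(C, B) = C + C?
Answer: 19585/152 ≈ 128.85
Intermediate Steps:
o(C, B) = 2*C
q(T, v) = -7/8 + (v + 2*T/v)/(8*(7 + 2*v)) (q(T, v) = -7/8 + (((T + T)/(v + 6*0) + v)/(2*v + 7))/8 = -7/8 + (((2*T)/(v + 0) + v)/(7 + 2*v))/8 = -7/8 + (((2*T)/v + v)/(7 + 2*v))/8 = -7/8 + ((2*T/v + v)/(7 + 2*v))/8 = -7/8 + ((v + 2*T/v)/(7 + 2*v))/8 = -7/8 + (v + 2*T/v)/(8*(7 + 2*v)))
-1*(-128) - q(-2 - 4, 6) = -1*(-128) - (-49*6 - 13*6**2 + 2*(-2 - 4))/(8*6*(7 + 2*6)) = 128 - (-294 - 13*36 + 2*(-6))/(8*6*(7 + 12)) = 128 - (-294 - 468 - 12)/(8*6*19) = 128 - (-774)/(8*6*19) = 128 - 1*(-129/152) = 128 + 129/152 = 19585/152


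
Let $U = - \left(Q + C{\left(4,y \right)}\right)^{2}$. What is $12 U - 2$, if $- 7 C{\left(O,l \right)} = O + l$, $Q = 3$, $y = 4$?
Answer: $- \frac{2126}{49} \approx -43.388$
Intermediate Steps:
$C{\left(O,l \right)} = - \frac{O}{7} - \frac{l}{7}$ ($C{\left(O,l \right)} = - \frac{O + l}{7} = - \frac{O}{7} - \frac{l}{7}$)
$U = - \frac{169}{49}$ ($U = - \left(3 - \frac{8}{7}\right)^{2} = - \left(\frac{13}{7}\right)^{2} = \left(-1\right) \frac{169}{49} = - \frac{169}{49} \approx -3.449$)
$12 U - 2 = 12 \left(- \frac{169}{49}\right) - 2 = - \frac{2028}{49} - 2 = - \frac{2126}{49}$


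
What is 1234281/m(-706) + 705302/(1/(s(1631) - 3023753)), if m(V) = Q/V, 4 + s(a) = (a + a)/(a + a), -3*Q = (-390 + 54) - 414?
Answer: -266583079990193/125 ≈ -2.1327e+12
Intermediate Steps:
Q = 250 (Q = -((-390 + 54) - 414)/3 = -(-336 - 414)/3 = -⅓*(-750) = 250)
s(a) = -3 (s(a) = -4 + (a + a)/(a + a) = -4 + (2*a)/((2*a)) = -4 + (2*a)*(1/(2*a)) = -4 + 1 = -3)
m(V) = 250/V
1234281/m(-706) + 705302/(1/(s(1631) - 3023753)) = 1234281/((250/(-706))) + 705302/(1/(-3 - 3023753)) = 1234281/((250*(-1/706))) + 705302/(1/(-3023756)) = 1234281/(-125/353) + 705302/(-1/3023756) = 1234281*(-353/125) + 705302*(-3023756) = -435701193/125 - 2132661154312 = -266583079990193/125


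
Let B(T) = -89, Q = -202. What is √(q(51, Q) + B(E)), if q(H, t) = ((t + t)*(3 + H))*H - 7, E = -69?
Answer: 2*I*√278178 ≈ 1054.9*I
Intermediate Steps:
q(H, t) = -7 + 2*H*t*(3 + H) (q(H, t) = ((2*t)*(3 + H))*H - 7 = (2*t*(3 + H))*H - 7 = 2*H*t*(3 + H) - 7 = -7 + 2*H*t*(3 + H))
√(q(51, Q) + B(E)) = √((-7 + 2*(-202)*51² + 6*51*(-202)) - 89) = √((-7 + 2*(-202)*2601 - 61812) - 89) = √((-7 - 1050804 - 61812) - 89) = √(-1112623 - 89) = √(-1112712) = 2*I*√278178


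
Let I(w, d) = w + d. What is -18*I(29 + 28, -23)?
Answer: -612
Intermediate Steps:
I(w, d) = d + w
-18*I(29 + 28, -23) = -18*(-23 + (29 + 28)) = -18*(-23 + 57) = -18*34 = -612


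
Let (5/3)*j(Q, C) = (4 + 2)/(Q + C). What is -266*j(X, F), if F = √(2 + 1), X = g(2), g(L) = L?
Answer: -9576/5 + 4788*√3/5 ≈ -256.59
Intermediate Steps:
X = 2
F = √3 ≈ 1.7320
j(Q, C) = 18/(5*(C + Q)) (j(Q, C) = 3*((4 + 2)/(Q + C))/5 = 3*(6/(C + Q))/5 = 18/(5*(C + Q)))
-266*j(X, F) = -4788/(5*(√3 + 2)) = -4788/(5*(2 + √3))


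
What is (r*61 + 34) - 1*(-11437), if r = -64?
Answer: 7567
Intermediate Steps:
(r*61 + 34) - 1*(-11437) = (-64*61 + 34) - 1*(-11437) = (-3904 + 34) + 11437 = -3870 + 11437 = 7567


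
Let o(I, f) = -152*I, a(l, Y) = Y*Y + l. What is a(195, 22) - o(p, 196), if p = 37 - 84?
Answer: -6465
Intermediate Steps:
a(l, Y) = l + Y**2 (a(l, Y) = Y**2 + l = l + Y**2)
p = -47
a(195, 22) - o(p, 196) = (195 + 22**2) - (-152)*(-47) = (195 + 484) - 1*7144 = 679 - 7144 = -6465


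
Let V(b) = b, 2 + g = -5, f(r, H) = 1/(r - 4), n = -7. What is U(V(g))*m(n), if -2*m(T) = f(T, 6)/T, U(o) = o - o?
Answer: 0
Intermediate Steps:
f(r, H) = 1/(-4 + r)
g = -7 (g = -2 - 5 = -7)
U(o) = 0
m(T) = -1/(2*T*(-4 + T)) (m(T) = -1/(2*(-4 + T)*T) = -1/(2*T*(-4 + T)))
U(V(g))*m(n) = 0*(-1/2/(-7*(-4 - 7))) = 0*(-1/2*(-1/7)/(-11)) = 0*(-1/2*(-1/7)*(-1/11)) = 0*(-1/154) = 0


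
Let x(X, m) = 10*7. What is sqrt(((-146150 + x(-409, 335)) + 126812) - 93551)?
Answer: I*sqrt(112819) ≈ 335.89*I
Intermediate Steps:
x(X, m) = 70
sqrt(((-146150 + x(-409, 335)) + 126812) - 93551) = sqrt(((-146150 + 70) + 126812) - 93551) = sqrt((-146080 + 126812) - 93551) = sqrt(-19268 - 93551) = sqrt(-112819) = I*sqrt(112819)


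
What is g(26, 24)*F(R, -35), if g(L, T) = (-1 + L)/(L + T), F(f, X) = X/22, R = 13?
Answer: -35/44 ≈ -0.79545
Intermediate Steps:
F(f, X) = X/22 (F(f, X) = X*(1/22) = X/22)
g(L, T) = (-1 + L)/(L + T)
g(26, 24)*F(R, -35) = ((-1 + 26)/(26 + 24))*((1/22)*(-35)) = (25/50)*(-35/22) = ((1/50)*25)*(-35/22) = (½)*(-35/22) = -35/44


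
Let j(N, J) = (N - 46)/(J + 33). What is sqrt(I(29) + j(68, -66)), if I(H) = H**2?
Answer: sqrt(7563)/3 ≈ 28.988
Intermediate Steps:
j(N, J) = (-46 + N)/(33 + J)
sqrt(I(29) + j(68, -66)) = sqrt(29**2 + (-46 + 68)/(33 - 66)) = sqrt(841 + 22/(-33)) = sqrt(841 - 1/33*22) = sqrt(841 - 2/3) = sqrt(2521/3) = sqrt(7563)/3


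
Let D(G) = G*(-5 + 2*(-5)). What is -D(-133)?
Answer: -1995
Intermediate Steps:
D(G) = -15*G (D(G) = G*(-5 - 10) = G*(-15) = -15*G)
-D(-133) = -(-15)*(-133) = -1*1995 = -1995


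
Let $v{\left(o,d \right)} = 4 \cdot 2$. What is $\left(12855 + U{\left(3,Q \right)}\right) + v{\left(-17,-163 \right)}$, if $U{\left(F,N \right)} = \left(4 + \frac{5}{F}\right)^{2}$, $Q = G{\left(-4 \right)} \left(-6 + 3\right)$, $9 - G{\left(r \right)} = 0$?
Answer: $\frac{116056}{9} \approx 12895.0$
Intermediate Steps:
$G{\left(r \right)} = 9$ ($G{\left(r \right)} = 9 - 0 = 9 + 0 = 9$)
$Q = -27$ ($Q = 9 \left(-6 + 3\right) = 9 \left(-3\right) = -27$)
$v{\left(o,d \right)} = 8$
$\left(12855 + U{\left(3,Q \right)}\right) + v{\left(-17,-163 \right)} = \left(12855 + \frac{\left(5 + 4 \cdot 3\right)^{2}}{9}\right) + 8 = \left(12855 + \frac{\left(5 + 12\right)^{2}}{9}\right) + 8 = \left(12855 + \frac{17^{2}}{9}\right) + 8 = \left(12855 + \frac{1}{9} \cdot 289\right) + 8 = \left(12855 + \frac{289}{9}\right) + 8 = \frac{115984}{9} + 8 = \frac{116056}{9}$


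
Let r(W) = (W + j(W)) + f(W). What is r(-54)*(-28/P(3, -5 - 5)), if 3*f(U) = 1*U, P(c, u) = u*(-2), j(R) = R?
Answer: 882/5 ≈ 176.40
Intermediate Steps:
P(c, u) = -2*u
f(U) = U/3 (f(U) = (1*U)/3 = U/3)
r(W) = 7*W/3 (r(W) = (W + W) + W/3 = 2*W + W/3 = 7*W/3)
r(-54)*(-28/P(3, -5 - 5)) = ((7/3)*(-54))*(-28*(-1/(2*(-5 - 5)))) = -(-3528)/((-2*(-10))) = -(-3528)/20 = -126*(-7/5) = 882/5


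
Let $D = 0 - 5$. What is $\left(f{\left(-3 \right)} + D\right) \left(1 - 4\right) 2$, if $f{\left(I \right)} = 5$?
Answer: $0$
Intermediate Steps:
$D = -5$
$\left(f{\left(-3 \right)} + D\right) \left(1 - 4\right) 2 = \left(5 - 5\right) \left(1 - 4\right) 2 = 0 \left(\left(-3\right) 2\right) = 0 \left(-6\right) = 0$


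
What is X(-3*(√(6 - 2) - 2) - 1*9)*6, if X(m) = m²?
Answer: 486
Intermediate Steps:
X(-3*(√(6 - 2) - 2) - 1*9)*6 = (-3*(√(6 - 2) - 2) - 1*9)²*6 = (-3*(√4 - 2) - 9)²*6 = (-3*(2 - 2) - 9)²*6 = (-3*0 - 9)²*6 = (0 - 9)²*6 = (-9)²*6 = 81*6 = 486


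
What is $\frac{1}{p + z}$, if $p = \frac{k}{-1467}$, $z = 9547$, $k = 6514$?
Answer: $\frac{1467}{13998935} \approx 0.00010479$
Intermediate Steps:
$p = - \frac{6514}{1467}$ ($p = \frac{6514}{-1467} = 6514 \left(- \frac{1}{1467}\right) = - \frac{6514}{1467} \approx -4.4404$)
$\frac{1}{p + z} = \frac{1}{- \frac{6514}{1467} + 9547} = \frac{1}{\frac{13998935}{1467}} = \frac{1467}{13998935}$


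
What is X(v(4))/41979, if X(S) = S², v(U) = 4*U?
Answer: 256/41979 ≈ 0.0060983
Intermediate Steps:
X(v(4))/41979 = (4*4)²/41979 = 16²*(1/41979) = 256*(1/41979) = 256/41979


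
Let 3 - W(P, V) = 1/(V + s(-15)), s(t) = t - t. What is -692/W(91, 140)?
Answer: -96880/419 ≈ -231.22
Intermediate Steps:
s(t) = 0
W(P, V) = 3 - 1/V (W(P, V) = 3 - 1/(V + 0) = 3 - 1/V)
-692/W(91, 140) = -692/(3 - 1/140) = -692/419/140 = -692*140/419 = -96880/419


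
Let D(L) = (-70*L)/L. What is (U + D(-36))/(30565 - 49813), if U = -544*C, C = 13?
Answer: 3571/9624 ≈ 0.37105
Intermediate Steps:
U = -7072 (U = -544*13 = -7072)
D(L) = -70
(U + D(-36))/(30565 - 49813) = (-7072 - 70)/(30565 - 49813) = -7142/(-19248) = -7142*(-1/19248) = 3571/9624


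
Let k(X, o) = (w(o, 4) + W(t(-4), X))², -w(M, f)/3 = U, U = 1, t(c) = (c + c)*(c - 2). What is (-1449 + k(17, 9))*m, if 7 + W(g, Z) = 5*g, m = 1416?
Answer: 72854616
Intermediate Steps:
t(c) = 2*c*(-2 + c) (t(c) = (2*c)*(-2 + c) = 2*c*(-2 + c))
W(g, Z) = -7 + 5*g
w(M, f) = -3 (w(M, f) = -3*1 = -3)
k(X, o) = 52900 (k(X, o) = (-3 + (-7 + 5*(2*(-4)*(-2 - 4))))² = (-3 + (-7 + 5*(2*(-4)*(-6))))² = (-3 + (-7 + 5*48))² = (-3 + (-7 + 240))² = (-3 + 233)² = 230² = 52900)
(-1449 + k(17, 9))*m = (-1449 + 52900)*1416 = 51451*1416 = 72854616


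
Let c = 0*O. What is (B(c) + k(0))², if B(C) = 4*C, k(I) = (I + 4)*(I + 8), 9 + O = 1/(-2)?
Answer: 1024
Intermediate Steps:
O = -19/2 (O = -9 + 1/(-2) = -9 - ½ = -19/2 ≈ -9.5000)
c = 0 (c = 0*(-19/2) = 0)
k(I) = (4 + I)*(8 + I)
(B(c) + k(0))² = (4*0 + (32 + 0² + 12*0))² = (0 + (32 + 0 + 0))² = (0 + 32)² = 32² = 1024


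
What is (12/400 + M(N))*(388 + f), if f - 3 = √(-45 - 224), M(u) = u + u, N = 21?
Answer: 1643373/100 + 4203*I*√269/100 ≈ 16434.0 + 689.34*I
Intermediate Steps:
M(u) = 2*u
f = 3 + I*√269 (f = 3 + √(-45 - 224) = 3 + √(-269) = 3 + I*√269 ≈ 3.0 + 16.401*I)
(12/400 + M(N))*(388 + f) = (12/400 + 2*21)*(388 + (3 + I*√269)) = (12*(1/400) + 42)*(391 + I*√269) = (3/100 + 42)*(391 + I*√269) = 4203*(391 + I*√269)/100 = 1643373/100 + 4203*I*√269/100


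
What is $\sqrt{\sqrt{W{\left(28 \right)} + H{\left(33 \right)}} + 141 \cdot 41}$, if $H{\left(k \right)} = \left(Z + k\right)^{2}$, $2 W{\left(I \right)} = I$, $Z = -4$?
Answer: $\sqrt{5781 + 3 \sqrt{95}} \approx 76.225$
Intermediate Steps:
$W{\left(I \right)} = \frac{I}{2}$
$H{\left(k \right)} = \left(-4 + k\right)^{2}$
$\sqrt{\sqrt{W{\left(28 \right)} + H{\left(33 \right)}} + 141 \cdot 41} = \sqrt{\sqrt{\frac{1}{2} \cdot 28 + \left(-4 + 33\right)^{2}} + 141 \cdot 41} = \sqrt{\sqrt{14 + 29^{2}} + 5781} = \sqrt{\sqrt{14 + 841} + 5781} = \sqrt{\sqrt{855} + 5781} = \sqrt{3 \sqrt{95} + 5781} = \sqrt{5781 + 3 \sqrt{95}}$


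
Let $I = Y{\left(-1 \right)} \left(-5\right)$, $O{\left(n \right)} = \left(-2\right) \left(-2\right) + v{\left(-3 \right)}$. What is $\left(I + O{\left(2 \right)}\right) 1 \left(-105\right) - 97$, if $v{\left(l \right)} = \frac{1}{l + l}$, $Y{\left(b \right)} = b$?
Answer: $- \frac{2049}{2} \approx -1024.5$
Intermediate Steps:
$v{\left(l \right)} = \frac{1}{2 l}$
$O{\left(n \right)} = \frac{23}{6}$ ($O{\left(n \right)} = \left(-2\right) \left(-2\right) + \frac{1}{2 \left(-3\right)} = 4 + \frac{1}{2} \left(- \frac{1}{3}\right) = 4 - \frac{1}{6} = \frac{23}{6}$)
$I = 5$ ($I = \left(-1\right) \left(-5\right) = 5$)
$\left(I + O{\left(2 \right)}\right) 1 \left(-105\right) - 97 = \left(5 + \frac{23}{6}\right) 1 \left(-105\right) - 97 = \frac{53}{6} \cdot 1 \left(-105\right) - 97 = \frac{53}{6} \left(-105\right) - 97 = - \frac{1855}{2} - 97 = - \frac{2049}{2}$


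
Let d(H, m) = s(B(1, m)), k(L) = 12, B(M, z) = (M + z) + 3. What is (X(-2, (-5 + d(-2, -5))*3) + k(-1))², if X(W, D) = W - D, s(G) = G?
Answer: 784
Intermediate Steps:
B(M, z) = 3 + M + z
d(H, m) = 4 + m (d(H, m) = 3 + 1 + m = 4 + m)
(X(-2, (-5 + d(-2, -5))*3) + k(-1))² = ((-2 - (-5 + (4 - 5))*3) + 12)² = ((-2 - (-5 - 1)*3) + 12)² = ((-2 - (-6)*3) + 12)² = ((-2 - 1*(-18)) + 12)² = ((-2 + 18) + 12)² = (16 + 12)² = 28² = 784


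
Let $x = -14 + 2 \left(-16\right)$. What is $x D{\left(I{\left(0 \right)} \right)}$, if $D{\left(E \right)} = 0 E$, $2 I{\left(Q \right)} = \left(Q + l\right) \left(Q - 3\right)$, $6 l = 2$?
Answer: $0$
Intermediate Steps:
$l = \frac{1}{3}$ ($l = \frac{1}{6} \cdot 2 = \frac{1}{3} \approx 0.33333$)
$I{\left(Q \right)} = \frac{\left(-3 + Q\right) \left(\frac{1}{3} + Q\right)}{2}$ ($I{\left(Q \right)} = \frac{\left(Q + \frac{1}{3}\right) \left(Q - 3\right)}{2} = \frac{\left(\frac{1}{3} + Q\right) \left(-3 + Q\right)}{2} = \frac{\left(-3 + Q\right) \left(\frac{1}{3} + Q\right)}{2}$)
$D{\left(E \right)} = 0$
$x = -46$ ($x = -14 - 32 = -46$)
$x D{\left(I{\left(0 \right)} \right)} = \left(-46\right) 0 = 0$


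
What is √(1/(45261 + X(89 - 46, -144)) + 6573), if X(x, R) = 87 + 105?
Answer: √13579655094210/45453 ≈ 81.074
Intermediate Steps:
X(x, R) = 192
√(1/(45261 + X(89 - 46, -144)) + 6573) = √(1/(45261 + 192) + 6573) = √(1/45453 + 6573) = √(298762570/45453) = √13579655094210/45453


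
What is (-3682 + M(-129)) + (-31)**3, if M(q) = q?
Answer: -33602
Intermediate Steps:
(-3682 + M(-129)) + (-31)**3 = (-3682 - 129) + (-31)**3 = -3811 - 29791 = -33602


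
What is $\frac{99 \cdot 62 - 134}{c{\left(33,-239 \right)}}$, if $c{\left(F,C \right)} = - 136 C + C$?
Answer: $\frac{6004}{32265} \approx 0.18608$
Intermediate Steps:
$c{\left(F,C \right)} = - 135 C$
$\frac{99 \cdot 62 - 134}{c{\left(33,-239 \right)}} = \frac{99 \cdot 62 - 134}{\left(-135\right) \left(-239\right)} = \frac{6138 - 134}{32265} = 6004 \cdot \frac{1}{32265} = \frac{6004}{32265}$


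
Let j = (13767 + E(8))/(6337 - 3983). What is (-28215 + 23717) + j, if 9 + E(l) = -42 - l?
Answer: -5287292/1177 ≈ -4492.2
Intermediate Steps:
E(l) = -51 - l (E(l) = -9 + (-42 - l) = -51 - l)
j = 6854/1177 (j = (13767 + (-51 - 1*8))/(6337 - 3983) = (13767 + (-51 - 8))/2354 = (13767 - 59)*(1/2354) = 13708*(1/2354) = 6854/1177 ≈ 5.8233)
(-28215 + 23717) + j = (-28215 + 23717) + 6854/1177 = -4498 + 6854/1177 = -5287292/1177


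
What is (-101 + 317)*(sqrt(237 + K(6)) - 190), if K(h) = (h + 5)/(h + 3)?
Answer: -41040 + 288*sqrt(134) ≈ -37706.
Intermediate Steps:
K(h) = (5 + h)/(3 + h)
(-101 + 317)*(sqrt(237 + K(6)) - 190) = (-101 + 317)*(sqrt(237 + (5 + 6)/(3 + 6)) - 190) = 216*(sqrt(237 + 11/9) - 190) = 216*(sqrt(2144/9) - 190) = 216*(4*sqrt(134)/3 - 190) = 216*(-190 + 4*sqrt(134)/3) = -41040 + 288*sqrt(134)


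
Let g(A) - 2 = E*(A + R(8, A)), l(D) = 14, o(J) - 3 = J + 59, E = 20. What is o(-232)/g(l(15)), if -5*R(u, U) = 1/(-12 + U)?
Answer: -17/28 ≈ -0.60714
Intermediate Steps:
R(u, U) = -1/(5*(-12 + U))
o(J) = 62 + J (o(J) = 3 + (J + 59) = 3 + (59 + J) = 62 + J)
g(A) = 2 - 20/(-60 + 5*A) + 20*A (g(A) = 2 + 20*(A - 1/(-60 + 5*A)) = 2 + (-20/(-60 + 5*A) + 20*A) = 2 - 20/(-60 + 5*A) + 20*A)
o(-232)/g(l(15)) = (62 - 232)/((2*(-14 - 119*14 + 10*14²)/(-12 + 14))) = -170/(-14 - 1666 + 10*196) = -170/(-14 - 1666 + 1960) = -170/(2*(½)*280) = -170/280 = -170*1/280 = -17/28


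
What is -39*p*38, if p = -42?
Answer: 62244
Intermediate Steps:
-39*p*38 = -39*(-42)*38 = 1638*38 = 62244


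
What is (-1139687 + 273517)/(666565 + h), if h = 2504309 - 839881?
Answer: -866170/2330993 ≈ -0.37159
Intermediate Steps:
h = 1664428
(-1139687 + 273517)/(666565 + h) = (-1139687 + 273517)/(666565 + 1664428) = -866170/2330993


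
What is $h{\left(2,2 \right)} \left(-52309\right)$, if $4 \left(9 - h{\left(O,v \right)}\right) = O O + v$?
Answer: $- \frac{784635}{2} \approx -3.9232 \cdot 10^{5}$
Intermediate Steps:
$h{\left(O,v \right)} = 9 - \frac{v}{4} - \frac{O^{2}}{4}$ ($h{\left(O,v \right)} = 9 - \frac{O O + v}{4} = 9 - \frac{O^{2} + v}{4} = 9 - \frac{v + O^{2}}{4} = 9 - \left(\frac{v}{4} + \frac{O^{2}}{4}\right) = 9 - \frac{v}{4} - \frac{O^{2}}{4}$)
$h{\left(2,2 \right)} \left(-52309\right) = \left(9 - \frac{1}{2} - \frac{2^{2}}{4}\right) \left(-52309\right) = \left(9 - \frac{1}{2} - 1\right) \left(-52309\right) = \frac{15}{2} \left(-52309\right) = - \frac{784635}{2}$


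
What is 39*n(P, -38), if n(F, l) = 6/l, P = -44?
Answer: -117/19 ≈ -6.1579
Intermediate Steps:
39*n(P, -38) = 39*(6/(-38)) = 39*(6*(-1/38)) = 39*(-3/19) = -117/19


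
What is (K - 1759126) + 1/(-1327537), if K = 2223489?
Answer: 616459063930/1327537 ≈ 4.6436e+5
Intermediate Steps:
(K - 1759126) + 1/(-1327537) = (2223489 - 1759126) + 1/(-1327537) = 464363 - 1/1327537 = 616459063930/1327537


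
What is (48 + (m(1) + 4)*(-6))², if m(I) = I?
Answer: 324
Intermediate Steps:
(48 + (m(1) + 4)*(-6))² = (48 + (1 + 4)*(-6))² = (48 + 5*(-6))² = (48 - 30)² = 18² = 324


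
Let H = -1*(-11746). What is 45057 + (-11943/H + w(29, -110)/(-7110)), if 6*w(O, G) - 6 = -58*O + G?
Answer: 2822108687312/62635545 ≈ 45056.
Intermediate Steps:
H = 11746
w(O, G) = 1 - 29*O/3 + G/6 (w(O, G) = 1 + (-58*O + G)/6 = 1 + (G - 58*O)/6 = 1 + (-29*O/3 + G/6) = 1 - 29*O/3 + G/6)
45057 + (-11943/H + w(29, -110)/(-7110)) = 45057 + (-11943/11746 + (1 - 29/3*29 + (⅙)*(-110))/(-7110)) = 45057 + (-11943*1/11746 + (1 - 841/3 - 55/3)*(-1/7110)) = 45057 + (-11943/11746 - 893/3*(-1/7110)) = 45057 + (-11943/11746 + 893/21330) = 45057 - 61063753/62635545 = 2822108687312/62635545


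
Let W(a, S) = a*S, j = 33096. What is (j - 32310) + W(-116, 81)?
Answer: -8610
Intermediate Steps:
W(a, S) = S*a
(j - 32310) + W(-116, 81) = (33096 - 32310) + 81*(-116) = 786 - 9396 = -8610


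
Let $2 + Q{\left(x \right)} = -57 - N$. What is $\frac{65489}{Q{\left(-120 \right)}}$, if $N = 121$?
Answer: $- \frac{65489}{180} \approx -363.83$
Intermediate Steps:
$Q{\left(x \right)} = -180$ ($Q{\left(x \right)} = -2 - 178 = -180$)
$\frac{65489}{Q{\left(-120 \right)}} = \frac{65489}{-180} = 65489 \left(- \frac{1}{180}\right) = - \frac{65489}{180}$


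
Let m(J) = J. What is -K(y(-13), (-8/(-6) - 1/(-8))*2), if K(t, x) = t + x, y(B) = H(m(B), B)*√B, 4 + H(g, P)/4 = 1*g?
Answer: -35/12 + 68*I*√13 ≈ -2.9167 + 245.18*I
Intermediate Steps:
H(g, P) = -16 + 4*g (H(g, P) = -16 + 4*(1*g) = -16 + 4*g)
y(B) = √B*(-16 + 4*B) (y(B) = (-16 + 4*B)*√B = √B*(-16 + 4*B))
-K(y(-13), (-8/(-6) - 1/(-8))*2) = -(4*√(-13)*(-4 - 13) + (-8/(-6) - 1/(-8))*2) = -(4*(I*√13)*(-17) + (-8*(-⅙) - 1*(-⅛))*2) = -(-68*I*√13 + (4/3 + ⅛)*2) = -(-68*I*√13 + (35/24)*2) = -(-68*I*√13 + 35/12) = -(35/12 - 68*I*√13) = -35/12 + 68*I*√13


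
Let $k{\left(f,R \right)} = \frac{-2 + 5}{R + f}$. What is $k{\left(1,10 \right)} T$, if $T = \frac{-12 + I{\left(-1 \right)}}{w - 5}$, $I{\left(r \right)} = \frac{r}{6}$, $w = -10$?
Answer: $\frac{73}{330} \approx 0.22121$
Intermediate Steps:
$I{\left(r \right)} = \frac{r}{6}$ ($I{\left(r \right)} = r \frac{1}{6} = \frac{r}{6}$)
$k{\left(f,R \right)} = \frac{3}{R + f}$
$T = \frac{73}{90}$ ($T = \frac{-12 + \frac{1}{6} \left(-1\right)}{-10 - 5} = \frac{-12 - \frac{1}{6}}{-15} = \left(- \frac{73}{6}\right) \left(- \frac{1}{15}\right) = \frac{73}{90} \approx 0.81111$)
$k{\left(1,10 \right)} T = \frac{3}{10 + 1} \cdot \frac{73}{90} = \frac{3}{11} \cdot \frac{73}{90} = \frac{73}{330}$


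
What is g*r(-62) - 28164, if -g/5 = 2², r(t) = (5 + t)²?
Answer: -93144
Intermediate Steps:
g = -20 (g = -5*2² = -5*4 = -20)
g*r(-62) - 28164 = -20*(5 - 62)² - 28164 = -20*(-57)² - 28164 = -20*3249 - 28164 = -64980 - 28164 = -93144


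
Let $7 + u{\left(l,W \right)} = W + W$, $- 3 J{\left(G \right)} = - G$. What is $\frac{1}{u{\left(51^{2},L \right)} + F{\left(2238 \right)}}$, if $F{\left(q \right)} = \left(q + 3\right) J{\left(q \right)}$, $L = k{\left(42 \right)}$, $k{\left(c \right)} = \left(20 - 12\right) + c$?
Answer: $\frac{1}{1671879} \approx 5.9813 \cdot 10^{-7}$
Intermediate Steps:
$J{\left(G \right)} = \frac{G}{3}$ ($J{\left(G \right)} = - \frac{\left(-1\right) G}{3} = \frac{G}{3}$)
$k{\left(c \right)} = 8 + c$
$L = 50$ ($L = 8 + 42 = 50$)
$F{\left(q \right)} = \frac{q \left(3 + q\right)}{3}$ ($F{\left(q \right)} = \left(q + 3\right) \frac{q}{3} = \left(3 + q\right) \frac{q}{3} = \frac{q \left(3 + q\right)}{3}$)
$u{\left(l,W \right)} = -7 + 2 W$ ($u{\left(l,W \right)} = -7 + \left(W + W\right) = -7 + 2 W$)
$\frac{1}{u{\left(51^{2},L \right)} + F{\left(2238 \right)}} = \frac{1}{\left(-7 + 2 \cdot 50\right) + \frac{1}{3} \cdot 2238 \left(3 + 2238\right)} = \frac{1}{\left(-7 + 100\right) + \frac{1}{3} \cdot 2238 \cdot 2241} = \frac{1}{93 + 1671786} = \frac{1}{1671879}$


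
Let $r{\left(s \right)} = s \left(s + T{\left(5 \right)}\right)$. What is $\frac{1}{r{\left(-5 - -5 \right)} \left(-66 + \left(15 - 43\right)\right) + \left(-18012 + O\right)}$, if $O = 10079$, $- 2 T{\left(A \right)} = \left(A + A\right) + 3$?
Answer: $- \frac{1}{7933} \approx -0.00012606$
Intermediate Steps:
$T{\left(A \right)} = - \frac{3}{2} - A$ ($T{\left(A \right)} = - \frac{\left(A + A\right) + 3}{2} = - \frac{2 A + 3}{2} = - \frac{3 + 2 A}{2} = - \frac{3}{2} - A$)
$r{\left(s \right)} = s \left(- \frac{13}{2} + s\right)$ ($r{\left(s \right)} = s \left(s - \frac{13}{2}\right) = s \left(- \frac{13}{2} + s\right)$)
$\frac{1}{r{\left(-5 - -5 \right)} \left(-66 + \left(15 - 43\right)\right) + \left(-18012 + O\right)} = \frac{1}{\frac{\left(-5 - -5\right) \left(-13 + 2 \left(-5 - -5\right)\right)}{2} \left(-66 + \left(15 - 43\right)\right) + \left(-18012 + 10079\right)} = \frac{1}{\frac{\left(-5 + 5\right) \left(-13 + 2 \left(-5 + 5\right)\right)}{2} \left(-66 + \left(15 - 43\right)\right) - 7933} = \frac{1}{\frac{1}{2} \cdot 0 \left(-13 + 2 \cdot 0\right) \left(-66 - 28\right) - 7933} = \frac{1}{\frac{1}{2} \cdot 0 \left(-13 + 0\right) \left(-94\right) - 7933} = \frac{1}{\frac{1}{2} \cdot 0 \left(-13\right) \left(-94\right) - 7933} = \frac{1}{0 \left(-94\right) - 7933} = \frac{1}{0 - 7933} = \frac{1}{-7933} = - \frac{1}{7933}$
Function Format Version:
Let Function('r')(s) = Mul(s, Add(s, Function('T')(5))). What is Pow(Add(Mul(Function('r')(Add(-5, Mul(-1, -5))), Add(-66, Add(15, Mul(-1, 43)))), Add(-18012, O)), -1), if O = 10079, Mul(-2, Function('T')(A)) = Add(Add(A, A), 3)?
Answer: Rational(-1, 7933) ≈ -0.00012606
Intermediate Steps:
Function('T')(A) = Add(Rational(-3, 2), Mul(-1, A)) (Function('T')(A) = Mul(Rational(-1, 2), Add(Add(A, A), 3)) = Mul(Rational(-1, 2), Add(Mul(2, A), 3)) = Mul(Rational(-1, 2), Add(3, Mul(2, A))) = Add(Rational(-3, 2), Mul(-1, A)))
Function('r')(s) = Mul(s, Add(Rational(-13, 2), s)) (Function('r')(s) = Mul(s, Add(s, Add(Rational(-3, 2), Mul(-1, 5)))) = Mul(s, Add(s, Add(Rational(-3, 2), -5))) = Mul(s, Add(s, Rational(-13, 2))) = Mul(s, Add(Rational(-13, 2), s)))
Pow(Add(Mul(Function('r')(Add(-5, Mul(-1, -5))), Add(-66, Add(15, Mul(-1, 43)))), Add(-18012, O)), -1) = Pow(Add(Mul(Mul(Rational(1, 2), Add(-5, Mul(-1, -5)), Add(-13, Mul(2, Add(-5, Mul(-1, -5))))), Add(-66, Add(15, Mul(-1, 43)))), Add(-18012, 10079)), -1) = Pow(Add(Mul(Mul(Rational(1, 2), Add(-5, 5), Add(-13, Mul(2, Add(-5, 5)))), Add(-66, Add(15, -43))), -7933), -1) = Pow(Add(Mul(Mul(Rational(1, 2), 0, Add(-13, Mul(2, 0))), Add(-66, -28)), -7933), -1) = Pow(Add(Mul(Mul(Rational(1, 2), 0, Add(-13, 0)), -94), -7933), -1) = Pow(Add(Mul(Mul(Rational(1, 2), 0, -13), -94), -7933), -1) = Pow(Add(Mul(0, -94), -7933), -1) = Pow(Add(0, -7933), -1) = Pow(-7933, -1) = Rational(-1, 7933)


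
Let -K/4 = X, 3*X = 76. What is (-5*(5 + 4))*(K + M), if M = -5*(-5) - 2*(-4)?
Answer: 3075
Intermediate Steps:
M = 33 (M = 25 + 8 = 33)
X = 76/3 (X = (⅓)*76 = 76/3 ≈ 25.333)
K = -304/3 (K = -4*76/3 = -304/3 ≈ -101.33)
(-5*(5 + 4))*(K + M) = (-5*(5 + 4))*(-304/3 + 33) = -5*9*(-205/3) = -45*(-205/3) = 3075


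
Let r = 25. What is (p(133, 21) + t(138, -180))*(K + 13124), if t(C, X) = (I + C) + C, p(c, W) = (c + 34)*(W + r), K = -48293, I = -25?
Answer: -278995677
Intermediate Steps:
p(c, W) = (25 + W)*(34 + c) (p(c, W) = (c + 34)*(W + 25) = (34 + c)*(25 + W) = (25 + W)*(34 + c))
t(C, X) = -25 + 2*C (t(C, X) = (-25 + C) + C = -25 + 2*C)
(p(133, 21) + t(138, -180))*(K + 13124) = ((850 + 25*133 + 34*21 + 21*133) + (-25 + 2*138))*(-48293 + 13124) = ((850 + 3325 + 714 + 2793) + (-25 + 276))*(-35169) = (7682 + 251)*(-35169) = 7933*(-35169) = -278995677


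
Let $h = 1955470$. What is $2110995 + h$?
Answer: $4066465$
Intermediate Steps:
$2110995 + h = 2110995 + 1955470 = 4066465$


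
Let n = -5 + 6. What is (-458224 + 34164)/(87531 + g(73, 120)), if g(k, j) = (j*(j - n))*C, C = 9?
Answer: -424060/216051 ≈ -1.9628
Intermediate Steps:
n = 1
g(k, j) = 9*j*(-1 + j) (g(k, j) = (j*(j - 1*1))*9 = (j*(j - 1))*9 = (j*(-1 + j))*9 = 9*j*(-1 + j))
(-458224 + 34164)/(87531 + g(73, 120)) = (-458224 + 34164)/(87531 + 9*120*(-1 + 120)) = -424060/(87531 + 9*120*119) = -424060/(87531 + 128520) = -424060/216051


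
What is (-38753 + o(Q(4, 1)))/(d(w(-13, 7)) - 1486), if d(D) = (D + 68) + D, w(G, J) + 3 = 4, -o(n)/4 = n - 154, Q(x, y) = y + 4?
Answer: 12719/472 ≈ 26.947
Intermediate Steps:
Q(x, y) = 4 + y
o(n) = 616 - 4*n (o(n) = -4*(n - 154) = -4*(-154 + n) = 616 - 4*n)
w(G, J) = 1 (w(G, J) = -3 + 4 = 1)
d(D) = 68 + 2*D (d(D) = (68 + D) + D = 68 + 2*D)
(-38753 + o(Q(4, 1)))/(d(w(-13, 7)) - 1486) = (-38753 + (616 - 4*(4 + 1)))/((68 + 2*1) - 1486) = (-38753 + (616 - 4*5))/((68 + 2) - 1486) = (-38753 + (616 - 20))/(70 - 1486) = (-38753 + 596)/(-1416) = -38157*(-1/1416) = 12719/472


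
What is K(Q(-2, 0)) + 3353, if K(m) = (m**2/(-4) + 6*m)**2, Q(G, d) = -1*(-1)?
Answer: 54177/16 ≈ 3386.1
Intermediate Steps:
Q(G, d) = 1
K(m) = (6*m - m**2/4)**2 (K(m) = (m**2*(-1/4) + 6*m)**2 = (-m**2/4 + 6*m)**2 = (6*m - m**2/4)**2)
K(Q(-2, 0)) + 3353 = (1/16)*1**2*(-24 + 1)**2 + 3353 = (1/16)*1*(-23)**2 + 3353 = (1/16)*1*529 + 3353 = 529/16 + 3353 = 54177/16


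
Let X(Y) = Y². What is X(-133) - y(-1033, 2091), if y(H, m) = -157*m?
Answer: 345976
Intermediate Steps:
X(-133) - y(-1033, 2091) = (-133)² - (-157)*2091 = 17689 - 1*(-328287) = 17689 + 328287 = 345976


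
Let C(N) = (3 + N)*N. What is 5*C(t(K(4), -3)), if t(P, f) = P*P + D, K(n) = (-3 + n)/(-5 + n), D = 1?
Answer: 50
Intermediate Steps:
K(n) = (-3 + n)/(-5 + n)
t(P, f) = 1 + P**2 (t(P, f) = P*P + 1 = P**2 + 1 = 1 + P**2)
C(N) = N*(3 + N)
5*C(t(K(4), -3)) = 5*((1 + ((-3 + 4)/(-5 + 4))**2)*(3 + (1 + ((-3 + 4)/(-5 + 4))**2))) = 5*((1 + (1/(-1))**2)*(3 + (1 + (1/(-1))**2))) = 5*((1 + (-1*1)**2)*(3 + (1 + (-1*1)**2))) = 5*((1 + (-1)**2)*(3 + (1 + (-1)**2))) = 5*((1 + 1)*(3 + (1 + 1))) = 5*(2*(3 + 2)) = 5*(2*5) = 5*10 = 50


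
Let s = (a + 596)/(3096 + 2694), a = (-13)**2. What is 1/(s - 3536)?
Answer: -386/1364845 ≈ -0.00028282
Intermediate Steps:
a = 169
s = 51/386 (s = (169 + 596)/(3096 + 2694) = 765/5790 = 765*(1/5790) = 51/386 ≈ 0.13212)
1/(s - 3536) = 1/(51/386 - 3536) = 1/(-1364845/386) = -386/1364845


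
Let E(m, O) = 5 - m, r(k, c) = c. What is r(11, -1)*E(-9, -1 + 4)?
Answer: -14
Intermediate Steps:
r(11, -1)*E(-9, -1 + 4) = -(5 - 1*(-9)) = -(5 + 9) = -1*14 = -14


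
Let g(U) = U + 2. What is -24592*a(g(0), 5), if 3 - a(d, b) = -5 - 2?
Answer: -245920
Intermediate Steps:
g(U) = 2 + U
a(d, b) = 10 (a(d, b) = 3 - (-5 - 2) = 3 - 1*(-7) = 3 + 7 = 10)
-24592*a(g(0), 5) = -24592*10 = -245920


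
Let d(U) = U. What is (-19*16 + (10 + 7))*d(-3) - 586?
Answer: 275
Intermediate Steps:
(-19*16 + (10 + 7))*d(-3) - 586 = (-19*16 + (10 + 7))*(-3) - 586 = (-304 + 17)*(-3) - 586 = -287*(-3) - 586 = 861 - 586 = 275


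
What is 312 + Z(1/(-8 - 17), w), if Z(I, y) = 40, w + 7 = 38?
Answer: 352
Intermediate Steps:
w = 31 (w = -7 + 38 = 31)
312 + Z(1/(-8 - 17), w) = 312 + 40 = 352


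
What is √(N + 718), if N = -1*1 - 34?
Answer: √683 ≈ 26.134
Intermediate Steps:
N = -35 (N = -1 - 34 = -35)
√(N + 718) = √(-35 + 718) = √683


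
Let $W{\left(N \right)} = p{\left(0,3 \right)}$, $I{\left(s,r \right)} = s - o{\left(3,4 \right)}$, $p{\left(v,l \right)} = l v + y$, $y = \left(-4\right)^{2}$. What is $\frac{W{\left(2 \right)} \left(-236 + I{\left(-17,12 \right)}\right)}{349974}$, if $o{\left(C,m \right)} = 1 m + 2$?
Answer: $- \frac{2072}{174987} \approx -0.011841$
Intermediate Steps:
$o{\left(C,m \right)} = 2 + m$ ($o{\left(C,m \right)} = m + 2 = 2 + m$)
$y = 16$
$p{\left(v,l \right)} = 16 + l v$ ($p{\left(v,l \right)} = l v + 16 = 16 + l v$)
$I{\left(s,r \right)} = -6 + s$ ($I{\left(s,r \right)} = s - \left(2 + 4\right) = s - 6 = -6 + s$)
$W{\left(N \right)} = 16$ ($W{\left(N \right)} = 16 + 3 \cdot 0 = 16 + 0 = 16$)
$\frac{W{\left(2 \right)} \left(-236 + I{\left(-17,12 \right)}\right)}{349974} = \frac{16 \left(-236 - 23\right)}{349974} = 16 \left(-236 - 23\right) \frac{1}{349974} = 16 \left(-259\right) \frac{1}{349974} = \left(-4144\right) \frac{1}{349974} = - \frac{2072}{174987}$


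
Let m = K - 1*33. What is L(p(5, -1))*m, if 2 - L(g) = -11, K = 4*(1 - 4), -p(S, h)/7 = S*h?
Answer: -585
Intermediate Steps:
p(S, h) = -7*S*h
K = -12 (K = 4*(-3) = -12)
L(g) = 13 (L(g) = 2 - 1*(-11) = 2 + 11 = 13)
m = -45 (m = -12 - 1*33 = -12 - 33 = -45)
L(p(5, -1))*m = 13*(-45) = -585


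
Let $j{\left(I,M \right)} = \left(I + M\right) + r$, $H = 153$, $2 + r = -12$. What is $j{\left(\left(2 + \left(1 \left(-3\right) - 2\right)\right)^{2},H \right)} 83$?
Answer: $12284$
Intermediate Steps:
$r = -14$ ($r = -2 - 12 = -14$)
$j{\left(I,M \right)} = -14 + I + M$ ($j{\left(I,M \right)} = \left(I + M\right) - 14 = -14 + I + M$)
$j{\left(\left(2 + \left(1 \left(-3\right) - 2\right)\right)^{2},H \right)} 83 = \left(-14 + \left(2 + \left(1 \left(-3\right) - 2\right)\right)^{2} + 153\right) 83 = \left(-14 + \left(2 - 5\right)^{2} + 153\right) 83 = \left(-14 + \left(-3\right)^{2} + 153\right) 83 = \left(-14 + 9 + 153\right) 83 = 148 \cdot 83 = 12284$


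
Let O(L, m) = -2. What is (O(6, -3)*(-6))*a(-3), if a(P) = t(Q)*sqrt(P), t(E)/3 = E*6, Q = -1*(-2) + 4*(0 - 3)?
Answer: -2160*I*sqrt(3) ≈ -3741.2*I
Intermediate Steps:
Q = -10 (Q = 2 + 4*(-3) = 2 - 12 = -10)
t(E) = 18*E (t(E) = 3*(E*6) = 3*(6*E) = 18*E)
a(P) = -180*sqrt(P) (a(P) = (18*(-10))*sqrt(P) = -180*sqrt(P))
(O(6, -3)*(-6))*a(-3) = (-2*(-6))*(-180*I*sqrt(3)) = 12*(-180*I*sqrt(3)) = -2160*I*sqrt(3)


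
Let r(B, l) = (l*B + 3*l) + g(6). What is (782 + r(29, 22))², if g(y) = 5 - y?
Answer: 2205225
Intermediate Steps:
r(B, l) = -1 + 3*l + B*l (r(B, l) = (l*B + 3*l) + (5 - 1*6) = (B*l + 3*l) + (5 - 6) = (3*l + B*l) - 1 = -1 + 3*l + B*l)
(782 + r(29, 22))² = (782 + (-1 + 3*22 + 29*22))² = (782 + (-1 + 66 + 638))² = (782 + 703)² = 1485² = 2205225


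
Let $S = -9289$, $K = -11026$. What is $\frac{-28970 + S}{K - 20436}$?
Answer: $\frac{38259}{31462} \approx 1.216$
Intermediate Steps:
$\frac{-28970 + S}{K - 20436} = \frac{-28970 - 9289}{-11026 - 20436} = - \frac{38259}{-31462} = \left(-38259\right) \left(- \frac{1}{31462}\right) = \frac{38259}{31462}$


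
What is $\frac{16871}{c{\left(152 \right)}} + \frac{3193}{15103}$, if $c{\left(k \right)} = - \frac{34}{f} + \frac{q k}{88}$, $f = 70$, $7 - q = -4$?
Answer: $\frac{8920164019}{9786744} \approx 911.45$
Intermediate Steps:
$q = 11$ ($q = 7 - -4 = 7 + 4 = 11$)
$c{\left(k \right)} = - \frac{17}{35} + \frac{k}{8}$ ($c{\left(k \right)} = - \frac{34}{70} + \frac{11 k}{88} = \left(-34\right) \frac{1}{70} + 11 k \frac{1}{88} = - \frac{17}{35} + \frac{k}{8}$)
$\frac{16871}{c{\left(152 \right)}} + \frac{3193}{15103} = \frac{16871}{- \frac{17}{35} + \frac{1}{8} \cdot 152} + \frac{3193}{15103} = \frac{16871}{- \frac{17}{35} + 19} + 3193 \cdot \frac{1}{15103} = \frac{16871}{\frac{648}{35}} + \frac{3193}{15103} = 16871 \cdot \frac{35}{648} + \frac{3193}{15103} = \frac{590485}{648} + \frac{3193}{15103} = \frac{8920164019}{9786744}$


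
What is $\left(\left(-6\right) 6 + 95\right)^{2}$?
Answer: $3481$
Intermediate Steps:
$\left(\left(-6\right) 6 + 95\right)^{2} = \left(-36 + 95\right)^{2} = 59^{2} = 3481$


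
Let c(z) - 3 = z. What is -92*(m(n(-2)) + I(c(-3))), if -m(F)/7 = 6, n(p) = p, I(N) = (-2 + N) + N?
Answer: 4048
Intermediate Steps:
c(z) = 3 + z
I(N) = -2 + 2*N
m(F) = -42 (m(F) = -7*6 = -42)
-92*(m(n(-2)) + I(c(-3))) = -92*(-42 + (-2 + 2*(3 - 3))) = -92*(-42 + (-2 + 2*0)) = -92*(-42 + (-2 + 0)) = -92*(-42 - 2) = -92*(-44) = 4048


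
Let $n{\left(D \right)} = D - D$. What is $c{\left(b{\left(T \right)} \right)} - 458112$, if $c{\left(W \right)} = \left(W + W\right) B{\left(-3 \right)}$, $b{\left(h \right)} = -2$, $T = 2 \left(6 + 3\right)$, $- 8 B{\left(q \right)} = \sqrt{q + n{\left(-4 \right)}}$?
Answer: $-458112 + \frac{i \sqrt{3}}{2} \approx -4.5811 \cdot 10^{5} + 0.86602 i$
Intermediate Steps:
$n{\left(D \right)} = 0$
$B{\left(q \right)} = - \frac{\sqrt{q}}{8}$ ($B{\left(q \right)} = - \frac{\sqrt{q + 0}}{8} = - \frac{\sqrt{q}}{8}$)
$T = 18$ ($T = 2 \cdot 9 = 18$)
$c{\left(W \right)} = - \frac{i W \sqrt{3}}{4}$ ($c{\left(W \right)} = \left(W + W\right) \left(- \frac{\sqrt{-3}}{8}\right) = 2 W \left(- \frac{i \sqrt{3}}{8}\right) = - \frac{i W \sqrt{3}}{4}$)
$c{\left(b{\left(T \right)} \right)} - 458112 = \left(- \frac{1}{4}\right) i \left(-2\right) \sqrt{3} - 458112 = \frac{i \sqrt{3}}{2} - 458112 = -458112 + \frac{i \sqrt{3}}{2}$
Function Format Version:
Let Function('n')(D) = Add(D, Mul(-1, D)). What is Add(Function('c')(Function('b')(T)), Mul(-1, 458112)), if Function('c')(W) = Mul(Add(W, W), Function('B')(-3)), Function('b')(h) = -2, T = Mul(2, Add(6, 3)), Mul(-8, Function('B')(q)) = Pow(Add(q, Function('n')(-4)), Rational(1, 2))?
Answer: Add(-458112, Mul(Rational(1, 2), I, Pow(3, Rational(1, 2)))) ≈ Add(-4.5811e+5, Mul(0.86602, I))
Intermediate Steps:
Function('n')(D) = 0
Function('B')(q) = Mul(Rational(-1, 8), Pow(q, Rational(1, 2))) (Function('B')(q) = Mul(Rational(-1, 8), Pow(Add(q, 0), Rational(1, 2))) = Mul(Rational(-1, 8), Pow(q, Rational(1, 2))))
T = 18 (T = Mul(2, 9) = 18)
Function('c')(W) = Mul(Rational(-1, 4), I, W, Pow(3, Rational(1, 2))) (Function('c')(W) = Mul(Add(W, W), Mul(Rational(-1, 8), Pow(-3, Rational(1, 2)))) = Mul(Mul(2, W), Mul(Rational(-1, 8), Mul(I, Pow(3, Rational(1, 2))))) = Mul(Mul(2, W), Mul(Rational(-1, 8), I, Pow(3, Rational(1, 2)))) = Mul(Rational(-1, 4), I, W, Pow(3, Rational(1, 2))))
Add(Function('c')(Function('b')(T)), Mul(-1, 458112)) = Add(Mul(Rational(-1, 4), I, -2, Pow(3, Rational(1, 2))), Mul(-1, 458112)) = Add(Mul(Rational(1, 2), I, Pow(3, Rational(1, 2))), -458112) = Add(-458112, Mul(Rational(1, 2), I, Pow(3, Rational(1, 2))))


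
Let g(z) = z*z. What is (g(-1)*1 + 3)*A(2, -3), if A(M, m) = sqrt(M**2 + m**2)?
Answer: 4*sqrt(13) ≈ 14.422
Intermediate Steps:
g(z) = z**2
(g(-1)*1 + 3)*A(2, -3) = ((-1)**2*1 + 3)*sqrt(2**2 + (-3)**2) = (1*1 + 3)*sqrt(4 + 9) = (1 + 3)*sqrt(13) = 4*sqrt(13)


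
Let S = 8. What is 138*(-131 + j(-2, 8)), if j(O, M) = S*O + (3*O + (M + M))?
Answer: -18906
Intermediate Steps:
j(O, M) = 2*M + 11*O (j(O, M) = 8*O + (3*O + (M + M)) = 8*O + (3*O + 2*M) = 8*O + (2*M + 3*O) = 2*M + 11*O)
138*(-131 + j(-2, 8)) = 138*(-131 + (2*8 + 11*(-2))) = 138*(-131 + (16 - 22)) = 138*(-131 - 6) = 138*(-137) = -18906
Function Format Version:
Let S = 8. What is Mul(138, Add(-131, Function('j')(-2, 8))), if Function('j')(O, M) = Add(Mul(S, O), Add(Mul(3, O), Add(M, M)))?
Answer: -18906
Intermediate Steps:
Function('j')(O, M) = Add(Mul(2, M), Mul(11, O)) (Function('j')(O, M) = Add(Mul(8, O), Add(Mul(3, O), Add(M, M))) = Add(Mul(8, O), Add(Mul(3, O), Mul(2, M))) = Add(Mul(8, O), Add(Mul(2, M), Mul(3, O))) = Add(Mul(2, M), Mul(11, O)))
Mul(138, Add(-131, Function('j')(-2, 8))) = Mul(138, Add(-131, Add(Mul(2, 8), Mul(11, -2)))) = Mul(138, Add(-131, Add(16, -22))) = Mul(138, Add(-131, -6)) = Mul(138, -137) = -18906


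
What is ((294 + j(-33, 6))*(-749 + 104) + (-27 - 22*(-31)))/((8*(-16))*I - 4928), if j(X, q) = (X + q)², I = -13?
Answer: 164795/816 ≈ 201.95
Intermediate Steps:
((294 + j(-33, 6))*(-749 + 104) + (-27 - 22*(-31)))/((8*(-16))*I - 4928) = ((294 + (-33 + 6)²)*(-749 + 104) + (-27 - 22*(-31)))/((8*(-16))*(-13) - 4928) = ((294 + (-27)²)*(-645) + (-27 + 682))/(-128*(-13) - 4928) = ((294 + 729)*(-645) + 655)/(1664 - 4928) = (1023*(-645) + 655)/(-3264) = (-659835 + 655)*(-1/3264) = -659180*(-1/3264) = 164795/816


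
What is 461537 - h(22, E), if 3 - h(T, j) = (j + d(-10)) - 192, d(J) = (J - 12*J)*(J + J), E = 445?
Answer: 459587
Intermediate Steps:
d(J) = -22*J**2 (d(J) = (-11*J)*(2*J) = -22*J**2)
h(T, j) = 2395 - j (h(T, j) = 3 - ((j - 22*(-10)**2) - 192) = 3 - ((j - 22*100) - 192) = 3 - ((j - 2200) - 192) = 3 - ((-2200 + j) - 192) = 3 - (-2392 + j) = 3 + (2392 - j) = 2395 - j)
461537 - h(22, E) = 461537 - (2395 - 1*445) = 461537 - (2395 - 445) = 461537 - 1*1950 = 461537 - 1950 = 459587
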